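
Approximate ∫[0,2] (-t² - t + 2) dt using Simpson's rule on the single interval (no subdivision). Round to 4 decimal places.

S = (b−a)/6 · [f(0) + 4f(1) + f(2)] = 0.333333·[2 + 4·0 + (-4)] = -0.6667.

-0.6667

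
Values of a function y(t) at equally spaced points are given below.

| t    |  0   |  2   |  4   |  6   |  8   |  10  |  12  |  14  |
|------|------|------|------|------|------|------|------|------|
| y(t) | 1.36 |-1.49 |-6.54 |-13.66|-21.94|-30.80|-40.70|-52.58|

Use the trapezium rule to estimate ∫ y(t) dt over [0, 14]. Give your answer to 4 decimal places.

h = 2, n = 7.
(h/2)·[y₀ + 2y₁ + 2y₂ + 2y₃ + 2y₄ + 2y₅ + 2y₆ + y₇] = 1·(-281.48) = -281.4800.

-281.4800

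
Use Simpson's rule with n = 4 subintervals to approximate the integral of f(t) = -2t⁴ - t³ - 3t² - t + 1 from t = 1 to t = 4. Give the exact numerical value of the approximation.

h = (4 − 1)/4 = 0.75.
Nodes t₀,…,t₄ = 1, 1.75, 2.5, 3.25, 4.
f(t) = -2t⁴ - t³ - 3t² - t + 1: f₀=-6, f₁=-34.0546875, f₂=-114, f₃=-291.3984375, f₄=-627.
(h/3)·[f₀ + 4f₁ + 2f₂ + 4f₃ + f₄] = 0.25·(-2162.8125) = -540.703125.

-540.703125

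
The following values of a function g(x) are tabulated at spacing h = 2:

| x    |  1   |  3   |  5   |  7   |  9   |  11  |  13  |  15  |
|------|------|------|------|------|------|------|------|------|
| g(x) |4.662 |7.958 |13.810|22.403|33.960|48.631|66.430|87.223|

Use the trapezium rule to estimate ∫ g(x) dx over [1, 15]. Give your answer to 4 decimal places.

478.2690

h = 2, n = 7.
(h/2)·[y₀ + 2y₁ + 2y₂ + 2y₃ + 2y₄ + 2y₅ + 2y₆ + y₇] = 1·(478.269) = 478.2690.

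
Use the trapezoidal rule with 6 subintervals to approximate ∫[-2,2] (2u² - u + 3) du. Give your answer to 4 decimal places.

23.2593

h = (2 − (-2))/6 = 0.666667.
Nodes u₀,…,u₆ = -2, -1.333333, -0.666667, 0, 0.666667, 1.333333, 2.
f(u) = 2u² - u + 3: f₀=13, f₁=7.888889, f₂=4.555556, f₃=3, f₄=3.222222, f₅=5.222222, f₆=9.
(h/2)·[f₀ + 2f₁ + 2f₂ + 2f₃ + 2f₄ + 2f₅ + f₆] = 0.333333·(69.777778) = 23.2593.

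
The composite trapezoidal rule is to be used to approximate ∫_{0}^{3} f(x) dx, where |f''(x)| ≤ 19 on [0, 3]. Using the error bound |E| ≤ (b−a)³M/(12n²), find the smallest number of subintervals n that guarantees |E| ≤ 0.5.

10

Need 513/(12n²) ≤ 0.5.
n² ≥ 513/(12·0.5) = 85.5 ⇒ n ≥ 9.2466, so the smallest n is 10.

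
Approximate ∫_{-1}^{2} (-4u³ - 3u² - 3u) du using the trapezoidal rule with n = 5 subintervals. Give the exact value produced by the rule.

-30.12

h = (2 − (-1))/5 = 0.6.
Nodes u₀,…,u₅ = -1, -0.4, 0.2, 0.8, 1.4, 2.
f(u) = -4u³ - 3u² - 3u: f₀=4, f₁=0.976, f₂=-0.752, f₃=-6.368, f₄=-21.056, f₅=-50.
(h/2)·[f₀ + 2f₁ + 2f₂ + 2f₃ + 2f₄ + f₅] = 0.3·(-100.4) = -30.12.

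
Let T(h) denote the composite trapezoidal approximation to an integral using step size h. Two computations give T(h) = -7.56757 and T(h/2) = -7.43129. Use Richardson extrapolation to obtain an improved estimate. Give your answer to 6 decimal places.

-7.385863

R = (4·T(h/2) − T(h)) / 3 = (4·(-7.43129) − (-7.56757))/3 = (-22.15759)/3 = -7.385863.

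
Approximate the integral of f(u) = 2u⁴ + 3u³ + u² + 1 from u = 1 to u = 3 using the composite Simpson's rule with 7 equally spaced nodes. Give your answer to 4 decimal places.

167.4733

h = (3 − 1)/6 = 0.333333.
Nodes u₀,…,u₆ = 1, 1.333333, 1.666667, 2, 2.333333, 2.666667, 3.
f(u) = 2u⁴ + 3u³ + u² + 1: f₀=7, f₁=16.209877, f₂=33.098765, f₃=61, f₄=103.839506, f₅=166.135802, f₆=253.
(h/3)·[f₀ + 4f₁ + 2f₂ + 4f₃ + 2f₄ + 4f₅ + f₆] = 0.111111·(1507.259259) = 167.4733.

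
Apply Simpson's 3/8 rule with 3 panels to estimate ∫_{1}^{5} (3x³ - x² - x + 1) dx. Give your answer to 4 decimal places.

418.6667

h = (5 − 1)/3 = 1.333333.
Nodes x₀,…,x₃ = 1, 2.333333, 3.666667, 5.
f(x) = 3x³ - x² - x + 1: f₀=2, f₁=31.333333, f₂=131.777778, f₃=346.
(3h/8)·[f₀ + 3f₁ + 3f₂ + f₃] = 0.5·(837.333333) = 418.6667.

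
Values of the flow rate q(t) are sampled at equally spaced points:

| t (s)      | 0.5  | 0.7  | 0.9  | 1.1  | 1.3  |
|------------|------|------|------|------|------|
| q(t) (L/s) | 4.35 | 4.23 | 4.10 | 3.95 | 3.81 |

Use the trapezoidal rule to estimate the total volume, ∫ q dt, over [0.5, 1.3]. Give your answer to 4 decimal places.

3.2720

h = 0.2, n = 4.
(h/2)·[y₀ + 2y₁ + 2y₂ + 2y₃ + y₄] = 0.1·(32.72) = 3.2720.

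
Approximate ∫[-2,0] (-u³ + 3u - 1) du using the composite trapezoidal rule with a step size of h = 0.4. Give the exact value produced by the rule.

-3.84

h = (0 − (-2))/5 = 0.4.
Nodes u₀,…,u₅ = -2, -1.6, -1.2, -0.8, -0.4, 0.
f(u) = -u³ + 3u - 1: f₀=1, f₁=-1.704, f₂=-2.872, f₃=-2.888, f₄=-2.136, f₅=-1.
(h/2)·[f₀ + 2f₁ + 2f₂ + 2f₃ + 2f₄ + f₅] = 0.2·(-19.2) = -3.84.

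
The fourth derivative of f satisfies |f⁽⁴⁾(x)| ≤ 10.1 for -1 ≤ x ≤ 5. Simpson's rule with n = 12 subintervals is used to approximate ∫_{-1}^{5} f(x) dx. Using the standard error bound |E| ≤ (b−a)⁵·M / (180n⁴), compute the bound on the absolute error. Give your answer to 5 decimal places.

|E| ≤ (6)⁵·10.1 / (180·12⁴) = 78537.6/3732480 = 0.02104.

0.02104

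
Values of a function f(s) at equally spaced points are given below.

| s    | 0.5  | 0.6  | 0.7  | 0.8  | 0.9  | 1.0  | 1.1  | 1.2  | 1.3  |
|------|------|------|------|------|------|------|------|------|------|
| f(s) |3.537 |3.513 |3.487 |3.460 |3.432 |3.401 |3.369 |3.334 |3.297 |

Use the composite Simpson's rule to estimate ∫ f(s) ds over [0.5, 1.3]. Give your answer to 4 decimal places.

2.7414

h = 0.1, n = 8.
(h/3)·[y₀ + 4y₁ + 2y₂ + 4y₃ + 2y₄ + 4y₅ + 2y₆ + 4y₇ + y₈] = 0.033333·(82.242) = 2.7414.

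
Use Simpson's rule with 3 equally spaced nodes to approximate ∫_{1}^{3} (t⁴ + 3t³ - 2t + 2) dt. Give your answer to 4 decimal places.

104.6667

h = (3 − 1)/2 = 1.
Nodes t₀,…,t₂ = 1, 2, 3.
f(t) = t⁴ + 3t³ - 2t + 2: f₀=4, f₁=38, f₂=158.
(h/3)·[f₀ + 4f₁ + f₂] = 0.333333·(314) = 104.6667.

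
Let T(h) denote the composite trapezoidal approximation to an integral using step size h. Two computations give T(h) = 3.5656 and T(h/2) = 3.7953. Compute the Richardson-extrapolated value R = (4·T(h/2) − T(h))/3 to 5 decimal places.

R = (4·T(h/2) − T(h)) / 3 = (4·3.7953 − 3.5656)/3 = (11.6156)/3 = 3.87187.

3.87187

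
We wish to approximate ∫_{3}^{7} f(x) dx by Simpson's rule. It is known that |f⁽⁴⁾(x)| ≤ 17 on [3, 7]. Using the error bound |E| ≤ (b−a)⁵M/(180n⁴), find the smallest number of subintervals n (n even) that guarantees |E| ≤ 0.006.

Need 17408/(180n⁴) ≤ 0.006.
n⁴ ≥ 17408/(180·0.006) = 16118.5 ⇒ n ≥ 11.2676, so the smallest even n is 12. (n must be even for Simpson's rule.)

12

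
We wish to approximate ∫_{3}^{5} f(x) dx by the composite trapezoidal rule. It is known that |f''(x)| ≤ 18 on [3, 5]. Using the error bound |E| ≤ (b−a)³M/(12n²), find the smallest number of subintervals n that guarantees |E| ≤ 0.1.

Need 144/(12n²) ≤ 0.1.
n² ≥ 144/(12·0.1) = 120 ⇒ n ≥ 10.9545, so the smallest n is 11.

11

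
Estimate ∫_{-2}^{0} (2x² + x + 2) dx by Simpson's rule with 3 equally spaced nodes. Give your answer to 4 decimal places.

h = (0 − (-2))/2 = 1.
Nodes x₀,…,x₂ = -2, -1, 0.
f(x) = 2x² + x + 2: f₀=8, f₁=3, f₂=2.
(h/3)·[f₀ + 4f₁ + f₂] = 0.333333·(22) = 7.3333.

7.3333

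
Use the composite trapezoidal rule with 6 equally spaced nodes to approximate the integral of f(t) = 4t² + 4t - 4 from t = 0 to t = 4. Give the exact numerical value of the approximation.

103.04

h = (4 − 0)/5 = 0.8.
Nodes t₀,…,t₅ = 0, 0.8, 1.6, 2.4, 3.2, 4.
f(t) = 4t² + 4t - 4: f₀=-4, f₁=1.76, f₂=12.64, f₃=28.64, f₄=49.76, f₅=76.
(h/2)·[f₀ + 2f₁ + 2f₂ + 2f₃ + 2f₄ + f₅] = 0.4·(257.6) = 103.04.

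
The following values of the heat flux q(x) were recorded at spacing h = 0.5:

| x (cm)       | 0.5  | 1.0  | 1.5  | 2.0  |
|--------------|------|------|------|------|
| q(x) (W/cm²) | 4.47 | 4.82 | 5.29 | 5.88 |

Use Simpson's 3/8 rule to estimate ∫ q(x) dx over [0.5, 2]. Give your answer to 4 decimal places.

h = 0.5, n = 3.
(3h/8)·[y₀ + 3y₁ + 3y₂ + y₃] = 0.1875·(40.68) = 7.6275.

7.6275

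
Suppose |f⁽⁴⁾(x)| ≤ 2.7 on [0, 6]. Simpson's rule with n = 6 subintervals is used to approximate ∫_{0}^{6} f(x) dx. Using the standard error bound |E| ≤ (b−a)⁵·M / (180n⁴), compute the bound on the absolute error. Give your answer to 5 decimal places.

0.09000

|E| ≤ (6)⁵·2.7 / (180·6⁴) = 20995.2/233280 = 0.09000.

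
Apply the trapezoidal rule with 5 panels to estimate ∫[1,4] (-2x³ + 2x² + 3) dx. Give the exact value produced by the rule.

h = (4 − 1)/5 = 0.6.
Nodes x₀,…,x₅ = 1, 1.6, 2.2, 2.8, 3.4, 4.
f(x) = -2x³ + 2x² + 3: f₀=3, f₁=-0.072, f₂=-8.616, f₃=-25.224, f₄=-52.488, f₅=-93.
(h/2)·[f₀ + 2f₁ + 2f₂ + 2f₃ + 2f₄ + f₅] = 0.3·(-262.8) = -78.84.

-78.84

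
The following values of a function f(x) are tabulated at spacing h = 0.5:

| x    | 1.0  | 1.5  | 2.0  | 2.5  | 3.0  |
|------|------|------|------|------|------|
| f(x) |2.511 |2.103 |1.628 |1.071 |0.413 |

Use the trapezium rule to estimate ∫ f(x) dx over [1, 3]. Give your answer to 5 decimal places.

h = 0.5, n = 4.
(h/2)·[y₀ + 2y₁ + 2y₂ + 2y₃ + y₄] = 0.25·(12.528) = 3.13200.

3.13200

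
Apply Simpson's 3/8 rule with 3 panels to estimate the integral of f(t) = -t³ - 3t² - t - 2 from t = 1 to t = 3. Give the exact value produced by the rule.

-54

h = (3 − 1)/3 = 0.666667.
Nodes t₀,…,t₃ = 1, 1.666667, 2.333333, 3.
f(t) = -t³ - 3t² - t - 2: f₀=-7, f₁=-16.629630, f₂=-33.370370, f₃=-59.
(3h/8)·[f₀ + 3f₁ + 3f₂ + f₃] = 0.25·(-216) = -54.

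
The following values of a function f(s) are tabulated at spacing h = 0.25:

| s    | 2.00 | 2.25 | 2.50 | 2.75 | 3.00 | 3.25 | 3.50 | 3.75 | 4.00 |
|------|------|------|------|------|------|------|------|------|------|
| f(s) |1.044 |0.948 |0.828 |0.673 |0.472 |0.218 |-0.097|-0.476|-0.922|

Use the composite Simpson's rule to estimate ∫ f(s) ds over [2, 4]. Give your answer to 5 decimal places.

0.66500

h = 0.25, n = 8.
(h/3)·[y₀ + 4y₁ + 2y₂ + 4y₃ + 2y₄ + 4y₅ + 2y₆ + 4y₇ + y₈] = 0.083333·(7.980) = 0.66500.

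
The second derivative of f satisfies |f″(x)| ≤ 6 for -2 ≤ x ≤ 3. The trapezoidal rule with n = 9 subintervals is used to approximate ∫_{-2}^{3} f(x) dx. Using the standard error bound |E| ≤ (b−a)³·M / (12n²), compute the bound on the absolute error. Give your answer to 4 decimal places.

|E| ≤ (5)³·6 / (12·9²) = 750/972 = 0.7716.

0.7716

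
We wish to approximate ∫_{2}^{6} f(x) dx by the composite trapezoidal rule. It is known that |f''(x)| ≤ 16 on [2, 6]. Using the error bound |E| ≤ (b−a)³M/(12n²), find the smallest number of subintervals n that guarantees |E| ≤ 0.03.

Need 1024/(12n²) ≤ 0.03.
n² ≥ 1024/(12·0.03) = 2844.44 ⇒ n ≥ 53.3333, so the smallest n is 54.

54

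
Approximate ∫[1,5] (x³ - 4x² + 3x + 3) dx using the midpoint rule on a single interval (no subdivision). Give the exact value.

12

M = (b−a)·f(3) = 4·(3) = 12.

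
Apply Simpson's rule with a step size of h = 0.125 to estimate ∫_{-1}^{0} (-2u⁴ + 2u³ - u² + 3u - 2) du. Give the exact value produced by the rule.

h = (0 − (-1))/8 = 0.125.
Nodes u₀,…,u₈ = -1, -0.875, -0.75, -0.625, -0.5, -0.375, -0.25, -0.125, 0.
f(u) = -2u⁴ + 2u³ - u² + 3u - 2: f₀=-10, f₁=-7.90283203125, f₂=-6.2890625, f₃=-5.05908203125, f₄=-4.125, f₅=-3.41064453125, f₆=-2.8515625, f₇=-2.39501953125, f₈=-2.
(h/3)·[f₀ + 4f₁ + 2f₂ + 4f₃ + 2f₄ + 4f₅ + 2f₆ + 4f₇ + f₈] = 0.041667·(-113.6015625) = -4.7333984375.

-4.7333984375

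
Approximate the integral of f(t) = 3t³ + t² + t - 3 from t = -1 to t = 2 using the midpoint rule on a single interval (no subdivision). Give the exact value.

M = (b−a)·f(0.5) = 3·(-1.875) = -5.625.

-5.625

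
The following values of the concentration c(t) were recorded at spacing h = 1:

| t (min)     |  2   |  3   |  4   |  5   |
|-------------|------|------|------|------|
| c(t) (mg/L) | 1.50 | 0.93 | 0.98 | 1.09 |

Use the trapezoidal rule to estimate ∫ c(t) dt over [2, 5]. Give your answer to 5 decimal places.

h = 1, n = 3.
(h/2)·[y₀ + 2y₁ + 2y₂ + y₃] = 0.5·(6.41) = 3.20500.

3.20500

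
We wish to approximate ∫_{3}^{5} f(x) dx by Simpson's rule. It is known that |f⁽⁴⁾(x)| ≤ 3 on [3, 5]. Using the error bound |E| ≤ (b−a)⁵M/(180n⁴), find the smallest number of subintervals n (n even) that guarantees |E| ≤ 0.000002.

24

Need 96/(180n⁴) ≤ 0.000002.
n⁴ ≥ 96/(180·0.000002) = 266667 ⇒ n ≥ 22.7244, so the smallest even n is 24. (n must be even for Simpson's rule.)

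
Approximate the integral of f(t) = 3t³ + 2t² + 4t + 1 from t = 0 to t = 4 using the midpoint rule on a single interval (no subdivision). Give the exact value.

M = (b−a)·f(2) = 4·(41) = 164.

164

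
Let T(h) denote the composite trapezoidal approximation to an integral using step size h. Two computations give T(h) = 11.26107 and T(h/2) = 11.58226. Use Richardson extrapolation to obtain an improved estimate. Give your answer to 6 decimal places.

R = (4·T(h/2) − T(h)) / 3 = (4·11.58226 − 11.26107)/3 = (35.06797)/3 = 11.689323.

11.689323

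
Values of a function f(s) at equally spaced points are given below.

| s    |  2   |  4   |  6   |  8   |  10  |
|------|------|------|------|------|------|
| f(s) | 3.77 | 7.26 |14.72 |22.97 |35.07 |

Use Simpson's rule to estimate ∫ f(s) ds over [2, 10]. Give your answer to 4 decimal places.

h = 2, n = 4.
(h/3)·[y₀ + 4y₁ + 2y₂ + 4y₃ + y₄] = 0.666667·(189.20) = 126.1333.

126.1333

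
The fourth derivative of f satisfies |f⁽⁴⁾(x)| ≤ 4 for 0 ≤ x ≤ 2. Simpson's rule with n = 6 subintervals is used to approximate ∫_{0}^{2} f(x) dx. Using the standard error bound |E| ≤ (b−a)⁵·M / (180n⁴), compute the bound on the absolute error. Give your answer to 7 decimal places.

|E| ≤ (2)⁵·4 / (180·6⁴) = 128/233280 = 0.0005487.

0.0005487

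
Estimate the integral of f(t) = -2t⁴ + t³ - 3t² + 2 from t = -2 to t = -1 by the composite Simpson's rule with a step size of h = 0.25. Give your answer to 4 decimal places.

h = (-1 − (-2))/4 = 0.25.
Nodes t₀,…,t₄ = -2, -1.75, -1.5, -1.25, -1.
f(t) = -2t⁴ + t³ - 3t² + 2: f₀=-50, f₁=-31.3046875, f₂=-18.25, f₃=-9.5234375, f₄=-4.
(h/3)·[f₀ + 4f₁ + 2f₂ + 4f₃ + f₄] = 0.083333·(-253.8125) = -21.1510.

-21.1510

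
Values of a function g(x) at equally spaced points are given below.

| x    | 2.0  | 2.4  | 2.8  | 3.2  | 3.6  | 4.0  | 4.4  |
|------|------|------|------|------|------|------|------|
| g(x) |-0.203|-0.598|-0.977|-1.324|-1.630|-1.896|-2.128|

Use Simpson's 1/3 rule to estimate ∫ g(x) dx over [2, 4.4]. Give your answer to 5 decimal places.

h = 0.4, n = 6.
(h/3)·[y₀ + 4y₁ + 2y₂ + 4y₃ + 2y₄ + 4y₅ + y₆] = 0.133333·(-22.817) = -3.04227.

-3.04227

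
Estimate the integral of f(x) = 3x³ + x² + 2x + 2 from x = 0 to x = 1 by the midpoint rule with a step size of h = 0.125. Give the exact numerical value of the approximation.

4.076171875

h = (1 − 0)/8 = 0.125.
Midpoints m₁,…,m₈ = 0.0625, 0.1875, 0.3125, 0.4375, 0.5625, 0.6875, 0.8125, 0.9375.
f(m₁)=2.129638671875, f(m₂)=2.429931640625, f(m₃)=2.814208984375, f(m₄)=3.317626953125, f(m₅)=3.975341796875, f(m₆)=4.822509765625, f(m₇)=5.894287109375, f(m₈)=7.225830078125.
h·[f(m₁) + f(m₂) + f(m₃) + f(m₄) + f(m₅) + f(m₆) + f(m₇) + f(m₈)] = 0.125·(32.609375) = 4.076171875.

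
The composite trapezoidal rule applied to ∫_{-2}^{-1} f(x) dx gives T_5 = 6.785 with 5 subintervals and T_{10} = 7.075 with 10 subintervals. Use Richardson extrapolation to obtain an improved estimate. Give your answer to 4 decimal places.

R = (4·T_{10} − T_5) / 3 = (4·7.075 − 6.785)/3 = (21.515)/3 = 7.1717.

7.1717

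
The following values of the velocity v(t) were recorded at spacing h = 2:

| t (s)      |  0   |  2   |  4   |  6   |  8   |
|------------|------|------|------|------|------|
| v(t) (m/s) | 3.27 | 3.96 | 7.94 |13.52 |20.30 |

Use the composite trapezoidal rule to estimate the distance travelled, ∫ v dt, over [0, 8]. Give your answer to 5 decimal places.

74.41000

h = 2, n = 4.
(h/2)·[y₀ + 2y₁ + 2y₂ + 2y₃ + y₄] = 1·(74.41) = 74.41000.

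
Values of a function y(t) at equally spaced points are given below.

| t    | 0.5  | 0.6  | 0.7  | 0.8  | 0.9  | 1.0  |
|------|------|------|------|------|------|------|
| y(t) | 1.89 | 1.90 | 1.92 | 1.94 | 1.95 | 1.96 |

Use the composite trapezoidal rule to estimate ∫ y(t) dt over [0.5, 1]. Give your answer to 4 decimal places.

h = 0.1, n = 5.
(h/2)·[y₀ + 2y₁ + 2y₂ + 2y₃ + 2y₄ + y₅] = 0.05·(19.27) = 0.9635.

0.9635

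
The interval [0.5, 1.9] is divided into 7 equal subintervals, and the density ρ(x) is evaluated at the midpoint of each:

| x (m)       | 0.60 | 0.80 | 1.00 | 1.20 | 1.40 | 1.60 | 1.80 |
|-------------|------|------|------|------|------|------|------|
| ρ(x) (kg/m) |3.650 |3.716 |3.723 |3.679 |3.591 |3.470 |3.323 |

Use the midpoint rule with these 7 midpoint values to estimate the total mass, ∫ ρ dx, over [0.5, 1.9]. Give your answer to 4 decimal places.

5.0304

h = 0.2, n = 7.
h·[y(m₁) + y(m₂) + y(m₃) + y(m₄) + y(m₅) + y(m₆) + y(m₇)] = 0.2·(25.152) = 5.0304.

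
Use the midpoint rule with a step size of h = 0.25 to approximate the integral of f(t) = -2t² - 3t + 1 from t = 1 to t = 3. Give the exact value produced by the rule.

h = (3 − 1)/8 = 0.25.
Midpoints m₁,…,m₈ = 1.125, 1.375, 1.625, 1.875, 2.125, 2.375, 2.625, 2.875.
f(m₁)=-4.90625, f(m₂)=-6.90625, f(m₃)=-9.15625, f(m₄)=-11.65625, f(m₅)=-14.40625, f(m₆)=-17.40625, f(m₇)=-20.65625, f(m₈)=-24.15625.
h·[f(m₁) + f(m₂) + f(m₃) + f(m₄) + f(m₅) + f(m₆) + f(m₇) + f(m₈)] = 0.25·(-109.25) = -27.3125.

-27.3125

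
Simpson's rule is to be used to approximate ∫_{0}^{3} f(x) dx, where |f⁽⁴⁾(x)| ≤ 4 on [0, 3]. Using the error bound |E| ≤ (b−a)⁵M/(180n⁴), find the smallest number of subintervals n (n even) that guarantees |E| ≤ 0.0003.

12

Need 972/(180n⁴) ≤ 0.0003.
n⁴ ≥ 972/(180·0.0003) = 18000 ⇒ n ≥ 11.5829, so the smallest even n is 12. (n must be even for Simpson's rule.)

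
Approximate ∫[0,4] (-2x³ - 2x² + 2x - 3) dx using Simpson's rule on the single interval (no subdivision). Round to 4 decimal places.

S = (b−a)/6 · [f(0) + 4f(2) + f(4)] = 0.666667·[(-3) + 4·(-23) + (-155)] = -166.6667.

-166.6667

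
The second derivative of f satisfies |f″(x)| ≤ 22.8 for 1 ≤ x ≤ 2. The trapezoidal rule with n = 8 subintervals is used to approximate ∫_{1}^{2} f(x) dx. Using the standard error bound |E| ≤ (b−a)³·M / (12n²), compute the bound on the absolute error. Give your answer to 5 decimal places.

0.02969

|E| ≤ (1)³·22.8 / (12·8²) = 22.8/768 = 0.02969.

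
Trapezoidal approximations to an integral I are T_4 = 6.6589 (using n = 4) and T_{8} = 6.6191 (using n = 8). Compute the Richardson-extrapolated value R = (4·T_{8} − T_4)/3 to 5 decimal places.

R = (4·T_{8} − T_4) / 3 = (4·6.6191 − 6.6589)/3 = (19.8175)/3 = 6.60583.

6.60583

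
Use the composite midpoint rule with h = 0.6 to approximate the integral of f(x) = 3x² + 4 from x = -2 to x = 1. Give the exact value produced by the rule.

h = (1 − (-2))/5 = 0.6.
Midpoints m₁,…,m₅ = -1.7, -1.1, -0.5, 0.1, 0.7.
f(m₁)=12.67, f(m₂)=7.63, f(m₃)=4.75, f(m₄)=4.03, f(m₅)=5.47.
h·[f(m₁) + f(m₂) + f(m₃) + f(m₄) + f(m₅)] = 0.6·(34.55) = 20.73.

20.73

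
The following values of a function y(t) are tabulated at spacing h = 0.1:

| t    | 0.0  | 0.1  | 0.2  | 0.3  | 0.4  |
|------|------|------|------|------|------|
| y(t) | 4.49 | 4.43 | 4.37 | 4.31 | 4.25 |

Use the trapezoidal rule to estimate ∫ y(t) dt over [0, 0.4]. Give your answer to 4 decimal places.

h = 0.1, n = 4.
(h/2)·[y₀ + 2y₁ + 2y₂ + 2y₃ + y₄] = 0.05·(34.96) = 1.7480.

1.7480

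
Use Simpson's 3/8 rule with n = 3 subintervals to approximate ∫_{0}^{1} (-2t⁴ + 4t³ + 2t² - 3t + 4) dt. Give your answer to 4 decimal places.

3.7593

h = (1 − 0)/3 = 0.333333.
Nodes t₀,…,t₃ = 0, 0.333333, 0.666667, 1.
f(t) = -2t⁴ + 4t³ + 2t² - 3t + 4: f₀=4, f₁=3.345679, f₂=3.679012, f₃=5.
(3h/8)·[f₀ + 3f₁ + 3f₂ + f₃] = 0.125·(30.074074) = 3.7593.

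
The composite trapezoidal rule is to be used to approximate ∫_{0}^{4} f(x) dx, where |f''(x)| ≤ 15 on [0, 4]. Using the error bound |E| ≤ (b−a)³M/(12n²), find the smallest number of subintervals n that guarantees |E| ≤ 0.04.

45

Need 960/(12n²) ≤ 0.04.
n² ≥ 960/(12·0.04) = 2000 ⇒ n ≥ 44.7214, so the smallest n is 45.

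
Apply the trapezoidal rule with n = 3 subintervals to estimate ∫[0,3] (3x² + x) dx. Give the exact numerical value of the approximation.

h = (3 − 0)/3 = 1.
Nodes x₀,…,x₃ = 0, 1, 2, 3.
f(x) = 3x² + x: f₀=0, f₁=4, f₂=14, f₃=30.
(h/2)·[f₀ + 2f₁ + 2f₂ + f₃] = 0.5·(66) = 33.

33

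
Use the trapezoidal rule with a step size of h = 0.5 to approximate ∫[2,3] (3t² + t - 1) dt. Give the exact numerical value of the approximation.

20.625

h = (3 − 2)/2 = 0.5.
Nodes t₀,…,t₂ = 2, 2.5, 3.
f(t) = 3t² + t - 1: f₀=13, f₁=20.25, f₂=29.
(h/2)·[f₀ + 2f₁ + f₂] = 0.25·(82.5) = 20.625.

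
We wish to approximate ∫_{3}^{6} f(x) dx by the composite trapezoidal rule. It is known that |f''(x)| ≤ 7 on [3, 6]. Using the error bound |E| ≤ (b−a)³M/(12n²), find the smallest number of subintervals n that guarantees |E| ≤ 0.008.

Need 189/(12n²) ≤ 0.008.
n² ≥ 189/(12·0.008) = 1968.75 ⇒ n ≥ 44.3706, so the smallest n is 45.

45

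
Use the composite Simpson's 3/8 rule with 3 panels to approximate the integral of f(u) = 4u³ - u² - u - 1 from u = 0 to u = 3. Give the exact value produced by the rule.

64.5

h = (3 − 0)/3 = 1.
Nodes u₀,…,u₃ = 0, 1, 2, 3.
f(u) = 4u³ - u² - u - 1: f₀=-1, f₁=1, f₂=25, f₃=95.
(3h/8)·[f₀ + 3f₁ + 3f₂ + f₃] = 0.375·(172) = 64.5.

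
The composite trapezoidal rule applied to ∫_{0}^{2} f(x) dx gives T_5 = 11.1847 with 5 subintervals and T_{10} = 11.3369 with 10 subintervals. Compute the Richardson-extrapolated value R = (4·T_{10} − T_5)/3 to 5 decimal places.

R = (4·T_{10} − T_5) / 3 = (4·11.3369 − 11.1847)/3 = (34.1629)/3 = 11.38763.

11.38763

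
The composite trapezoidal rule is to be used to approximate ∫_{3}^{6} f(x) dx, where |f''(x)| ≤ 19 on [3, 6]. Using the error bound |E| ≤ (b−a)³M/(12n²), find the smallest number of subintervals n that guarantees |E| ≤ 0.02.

47

Need 513/(12n²) ≤ 0.02.
n² ≥ 513/(12·0.02) = 2137.5 ⇒ n ≥ 46.2331, so the smallest n is 47.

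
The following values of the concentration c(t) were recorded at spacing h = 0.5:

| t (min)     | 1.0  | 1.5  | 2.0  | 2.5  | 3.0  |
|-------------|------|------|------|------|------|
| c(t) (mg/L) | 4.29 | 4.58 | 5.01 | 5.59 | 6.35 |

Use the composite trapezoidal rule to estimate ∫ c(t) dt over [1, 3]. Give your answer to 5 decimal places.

10.25000

h = 0.5, n = 4.
(h/2)·[y₀ + 2y₁ + 2y₂ + 2y₃ + y₄] = 0.25·(41.00) = 10.25000.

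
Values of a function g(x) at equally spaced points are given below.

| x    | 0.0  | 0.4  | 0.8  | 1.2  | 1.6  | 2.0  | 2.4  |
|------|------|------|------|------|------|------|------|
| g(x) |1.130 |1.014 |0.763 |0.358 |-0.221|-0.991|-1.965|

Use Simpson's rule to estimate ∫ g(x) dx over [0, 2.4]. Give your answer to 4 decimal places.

0.2364

h = 0.4, n = 6.
(h/3)·[y₀ + 4y₁ + 2y₂ + 4y₃ + 2y₄ + 4y₅ + y₆] = 0.133333·(1.773) = 0.2364.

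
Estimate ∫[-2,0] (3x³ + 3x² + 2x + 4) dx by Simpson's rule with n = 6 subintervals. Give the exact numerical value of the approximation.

h = (0 − (-2))/6 = 0.333333.
Nodes x₀,…,x₆ = -2, -1.666667, -1.333333, -1, -0.666667, -0.333333, 0.
f(x) = 3x³ + 3x² + 2x + 4: f₀=-12, f₁=-4.888889, f₂=-0.444444, f₃=2, f₄=3.111111, f₅=3.555556, f₆=4.
(h/3)·[f₀ + 4f₁ + 2f₂ + 4f₃ + 2f₄ + 4f₅ + f₆] = 0.111111·(0) = 0.

0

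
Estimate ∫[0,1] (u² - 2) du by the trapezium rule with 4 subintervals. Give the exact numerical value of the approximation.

h = (1 − 0)/4 = 0.25.
Nodes u₀,…,u₄ = 0, 0.25, 0.5, 0.75, 1.
f(u) = u² - 2: f₀=-2, f₁=-1.9375, f₂=-1.75, f₃=-1.4375, f₄=-1.
(h/2)·[f₀ + 2f₁ + 2f₂ + 2f₃ + f₄] = 0.125·(-13.25) = -1.65625.

-1.65625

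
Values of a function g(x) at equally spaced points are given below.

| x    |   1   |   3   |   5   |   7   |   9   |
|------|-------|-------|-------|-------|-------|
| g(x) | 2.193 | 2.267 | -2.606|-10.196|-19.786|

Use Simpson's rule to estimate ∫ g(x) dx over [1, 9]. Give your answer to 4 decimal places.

h = 2, n = 4.
(h/3)·[y₀ + 4y₁ + 2y₂ + 4y₃ + y₄] = 0.666667·(-54.521) = -36.3473.

-36.3473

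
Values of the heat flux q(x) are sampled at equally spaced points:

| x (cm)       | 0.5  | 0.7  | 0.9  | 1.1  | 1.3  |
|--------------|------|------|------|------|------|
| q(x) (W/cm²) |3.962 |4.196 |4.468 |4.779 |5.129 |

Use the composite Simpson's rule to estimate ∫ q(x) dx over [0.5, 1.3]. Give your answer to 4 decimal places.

3.5951

h = 0.2, n = 4.
(h/3)·[y₀ + 4y₁ + 2y₂ + 4y₃ + y₄] = 0.066667·(53.927) = 3.5951.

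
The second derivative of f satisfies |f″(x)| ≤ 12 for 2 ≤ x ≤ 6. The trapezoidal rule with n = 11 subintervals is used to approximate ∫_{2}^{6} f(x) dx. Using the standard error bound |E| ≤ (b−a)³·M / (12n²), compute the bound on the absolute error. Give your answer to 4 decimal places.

|E| ≤ (4)³·12 / (12·11²) = 768/1452 = 0.5289.

0.5289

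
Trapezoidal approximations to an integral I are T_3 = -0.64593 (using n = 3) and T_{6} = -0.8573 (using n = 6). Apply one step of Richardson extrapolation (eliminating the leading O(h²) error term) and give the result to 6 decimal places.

-0.927757

R = (4·T_{6} − T_3) / 3 = (4·(-0.8573) − (-0.64593))/3 = (-2.78327)/3 = -0.927757.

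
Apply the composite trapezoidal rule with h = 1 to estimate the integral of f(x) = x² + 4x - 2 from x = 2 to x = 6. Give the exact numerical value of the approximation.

126

h = (6 − 2)/4 = 1.
Nodes x₀,…,x₄ = 2, 3, 4, 5, 6.
f(x) = x² + 4x - 2: f₀=10, f₁=19, f₂=30, f₃=43, f₄=58.
(h/2)·[f₀ + 2f₁ + 2f₂ + 2f₃ + f₄] = 0.5·(252) = 126.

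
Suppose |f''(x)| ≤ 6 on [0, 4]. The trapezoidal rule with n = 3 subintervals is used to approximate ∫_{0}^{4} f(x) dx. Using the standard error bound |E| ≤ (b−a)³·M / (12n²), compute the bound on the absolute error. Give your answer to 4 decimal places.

3.5556

|E| ≤ (4)³·6 / (12·3²) = 384/108 = 3.5556.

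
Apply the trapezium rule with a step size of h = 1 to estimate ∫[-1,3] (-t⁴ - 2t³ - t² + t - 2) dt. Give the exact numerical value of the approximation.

-116

h = (3 − (-1))/4 = 1.
Nodes t₀,…,t₄ = -1, 0, 1, 2, 3.
f(t) = -t⁴ - 2t³ - t² + t - 2: f₀=-3, f₁=-2, f₂=-5, f₃=-36, f₄=-143.
(h/2)·[f₀ + 2f₁ + 2f₂ + 2f₃ + f₄] = 0.5·(-232) = -116.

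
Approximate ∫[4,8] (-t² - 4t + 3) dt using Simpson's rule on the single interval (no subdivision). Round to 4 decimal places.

S = (b−a)/6 · [f(4) + 4f(6) + f(8)] = 0.666667·[(-29) + 4·(-57) + (-93)] = -233.3333.

-233.3333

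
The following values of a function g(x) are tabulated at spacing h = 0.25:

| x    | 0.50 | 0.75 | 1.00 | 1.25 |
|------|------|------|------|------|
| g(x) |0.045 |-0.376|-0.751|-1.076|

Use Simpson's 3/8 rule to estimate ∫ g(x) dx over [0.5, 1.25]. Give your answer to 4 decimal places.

-0.4136

h = 0.25, n = 3.
(3h/8)·[y₀ + 3y₁ + 3y₂ + y₃] = 0.09375·(-4.412) = -0.4136.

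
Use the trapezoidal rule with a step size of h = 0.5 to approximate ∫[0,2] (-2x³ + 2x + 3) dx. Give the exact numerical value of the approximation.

h = (2 − 0)/4 = 0.5.
Nodes x₀,…,x₄ = 0, 0.5, 1, 1.5, 2.
f(x) = -2x³ + 2x + 3: f₀=3, f₁=3.75, f₂=3, f₃=-0.75, f₄=-9.
(h/2)·[f₀ + 2f₁ + 2f₂ + 2f₃ + f₄] = 0.25·(6) = 1.5.

1.5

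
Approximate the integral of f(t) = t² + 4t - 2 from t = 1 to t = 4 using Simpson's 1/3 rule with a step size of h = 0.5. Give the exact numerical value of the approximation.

h = (4 − 1)/6 = 0.5.
Nodes t₀,…,t₆ = 1, 1.5, 2, 2.5, 3, 3.5, 4.
f(t) = t² + 4t - 2: f₀=3, f₁=6.25, f₂=10, f₃=14.25, f₄=19, f₅=24.25, f₆=30.
(h/3)·[f₀ + 4f₁ + 2f₂ + 4f₃ + 2f₄ + 4f₅ + f₆] = 0.166667·(270) = 45.

45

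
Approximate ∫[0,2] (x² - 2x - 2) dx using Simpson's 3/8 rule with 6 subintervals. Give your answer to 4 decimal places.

h = (2 − 0)/6 = 0.333333.
Nodes x₀,…,x₆ = 0, 0.333333, 0.666667, 1, 1.333333, 1.666667, 2.
f(x) = x² - 2x - 2: f₀=-2, f₁=-2.555556, f₂=-2.888889, f₃=-3, f₄=-2.888889, f₅=-2.555556, f₆=-2.
(3h/8)·[f₀ + 3f₁ + 3f₂ + 2f₃ + 3f₄ + 3f₅ + f₆] = 0.125·(-42.666667) = -5.3333.

-5.3333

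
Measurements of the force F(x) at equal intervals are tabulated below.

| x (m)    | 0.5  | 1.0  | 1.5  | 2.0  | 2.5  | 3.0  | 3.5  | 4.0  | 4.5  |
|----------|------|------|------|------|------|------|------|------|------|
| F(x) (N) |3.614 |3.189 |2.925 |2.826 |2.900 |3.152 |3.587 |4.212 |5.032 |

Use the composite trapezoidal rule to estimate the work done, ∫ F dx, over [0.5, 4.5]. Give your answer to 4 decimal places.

13.5570

h = 0.5, n = 8.
(h/2)·[y₀ + 2y₁ + 2y₂ + 2y₃ + 2y₄ + 2y₅ + 2y₆ + 2y₇ + y₈] = 0.25·(54.228) = 13.5570.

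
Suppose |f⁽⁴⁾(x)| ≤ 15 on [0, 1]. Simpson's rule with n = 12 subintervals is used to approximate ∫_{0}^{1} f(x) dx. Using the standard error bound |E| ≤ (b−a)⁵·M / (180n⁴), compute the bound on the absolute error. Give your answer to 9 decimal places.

|E| ≤ (1)⁵·15 / (180·12⁴) = 15/3732480 = 0.000004019.

0.000004019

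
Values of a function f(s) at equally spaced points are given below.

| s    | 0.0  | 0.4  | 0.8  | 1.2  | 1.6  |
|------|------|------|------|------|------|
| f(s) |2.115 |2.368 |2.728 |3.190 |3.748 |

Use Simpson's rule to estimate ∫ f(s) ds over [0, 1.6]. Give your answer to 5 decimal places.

h = 0.4, n = 4.
(h/3)·[y₀ + 4y₁ + 2y₂ + 4y₃ + y₄] = 0.133333·(33.551) = 4.47347.

4.47347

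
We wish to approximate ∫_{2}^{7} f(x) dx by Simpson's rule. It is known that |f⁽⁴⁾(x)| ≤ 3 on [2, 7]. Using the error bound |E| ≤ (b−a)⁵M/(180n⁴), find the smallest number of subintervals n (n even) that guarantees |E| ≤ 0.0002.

Need 9375/(180n⁴) ≤ 0.0002.
n⁴ ≥ 9375/(180·0.0002) = 260417 ⇒ n ≥ 22.5901, so the smallest even n is 24. (n must be even for Simpson's rule.)

24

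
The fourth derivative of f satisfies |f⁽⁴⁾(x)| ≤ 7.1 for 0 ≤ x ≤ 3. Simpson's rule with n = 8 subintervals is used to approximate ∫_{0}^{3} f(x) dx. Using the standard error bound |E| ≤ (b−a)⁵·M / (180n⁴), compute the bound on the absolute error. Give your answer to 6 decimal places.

0.002340

|E| ≤ (3)⁵·7.1 / (180·8⁴) = 1725.3/737280 = 0.002340.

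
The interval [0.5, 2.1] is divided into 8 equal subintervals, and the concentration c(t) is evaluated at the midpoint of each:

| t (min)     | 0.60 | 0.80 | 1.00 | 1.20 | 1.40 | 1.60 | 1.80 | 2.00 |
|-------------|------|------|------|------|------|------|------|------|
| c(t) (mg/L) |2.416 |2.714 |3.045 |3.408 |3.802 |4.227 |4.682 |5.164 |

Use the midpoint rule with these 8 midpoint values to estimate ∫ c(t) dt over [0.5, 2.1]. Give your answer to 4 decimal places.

5.8916

h = 0.2, n = 8.
h·[y(m₁) + y(m₂) + y(m₃) + y(m₄) + y(m₅) + y(m₆) + y(m₇) + y(m₈)] = 0.2·(29.458) = 5.8916.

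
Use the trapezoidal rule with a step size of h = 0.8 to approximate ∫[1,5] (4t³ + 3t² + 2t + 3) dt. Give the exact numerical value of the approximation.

h = (5 − 1)/5 = 0.8.
Nodes t₀,…,t₅ = 1, 1.8, 2.6, 3.4, 4.2, 5.
f(t) = 4t³ + 3t² + 2t + 3: f₀=12, f₁=39.648, f₂=98.784, f₃=201.696, f₄=360.672, f₅=588.
(h/2)·[f₀ + 2f₁ + 2f₂ + 2f₃ + 2f₄ + f₅] = 0.4·(2001.6) = 800.64.

800.64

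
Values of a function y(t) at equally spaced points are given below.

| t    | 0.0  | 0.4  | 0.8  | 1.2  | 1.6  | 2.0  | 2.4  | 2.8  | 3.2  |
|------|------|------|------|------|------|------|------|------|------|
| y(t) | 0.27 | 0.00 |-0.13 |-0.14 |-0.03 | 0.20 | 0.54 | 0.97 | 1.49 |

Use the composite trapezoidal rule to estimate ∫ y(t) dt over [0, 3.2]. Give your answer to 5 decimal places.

0.91600

h = 0.4, n = 8.
(h/2)·[y₀ + 2y₁ + 2y₂ + 2y₃ + 2y₄ + 2y₅ + 2y₆ + 2y₇ + y₈] = 0.2·(4.58) = 0.91600.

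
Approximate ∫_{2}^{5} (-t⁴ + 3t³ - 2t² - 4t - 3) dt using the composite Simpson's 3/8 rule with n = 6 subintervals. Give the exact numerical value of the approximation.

h = (5 − 2)/6 = 0.5.
Nodes t₀,…,t₆ = 2, 2.5, 3, 3.5, 4, 4.5, 5.
f(t) = -t⁴ + 3t³ - 2t² - 4t - 3: f₀=-11, f₁=-17.6875, f₂=-33, f₃=-62.9375, f₄=-115, f₅=-198.1875, f₆=-323.
(3h/8)·[f₀ + 3f₁ + 3f₂ + 2f₃ + 3f₄ + 3f₅ + f₆] = 0.1875·(-1551.5) = -290.90625.

-290.90625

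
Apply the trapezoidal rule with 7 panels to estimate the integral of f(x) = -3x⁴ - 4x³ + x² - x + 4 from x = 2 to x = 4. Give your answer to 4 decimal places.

h = (4 − 2)/7 = 0.285714.
Nodes x₀,…,x₇ = 2, 2.285714, 2.571429, 2.857143, 3.142857, 3.428571, 3.714286, 4.
f(x) = -3x⁴ - 4x³ + x² - x + 4: f₀=-74, f₁=-122.713869, f₂=-191.136193, f₃=-283.905040, f₄=-406.138276, f₅=-563.433569, f₆=-761.868388, f₇=-1008.
(h/2)·[f₀ + 2f₁ + 2f₂ + 2f₃ + 2f₄ + 2f₅ + 2f₆ + f₇] = 0.142857·(-5740.390671) = -820.0558.

-820.0558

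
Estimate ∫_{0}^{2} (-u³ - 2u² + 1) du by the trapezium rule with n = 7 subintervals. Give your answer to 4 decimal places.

-7.4694

h = (2 − 0)/7 = 0.285714.
Nodes u₀,…,u₇ = 0, 0.285714, 0.571429, 0.857143, 1.142857, 1.428571, 1.714286, 2.
f(u) = -u³ - 2u² + 1: f₀=1, f₁=0.813411, f₂=0.160350, f₃=-1.099125, f₄=-3.104956, f₅=-5.997085, f₆=-9.915452, f₇=-15.
(h/2)·[f₀ + 2f₁ + 2f₂ + 2f₃ + 2f₄ + 2f₅ + 2f₆ + f₇] = 0.142857·(-52.285714) = -7.4694.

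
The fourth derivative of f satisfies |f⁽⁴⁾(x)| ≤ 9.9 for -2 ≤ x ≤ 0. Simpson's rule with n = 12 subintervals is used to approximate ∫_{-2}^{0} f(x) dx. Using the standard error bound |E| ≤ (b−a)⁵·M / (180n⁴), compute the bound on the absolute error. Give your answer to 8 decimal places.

|E| ≤ (2)⁵·9.9 / (180·12⁴) = 316.8/3732480 = 0.00008488.

0.00008488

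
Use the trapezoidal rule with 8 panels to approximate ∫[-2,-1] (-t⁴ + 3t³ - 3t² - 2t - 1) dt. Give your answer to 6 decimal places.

h = (-1 − (-2))/8 = 0.125.
Nodes t₀,…,t₈ = -2, -1.875, -1.75, -1.625, -1.5, -1.375, -1.25, -1.125, -1.
f(t) = -t⁴ + 3t³ - 3t² - 2t - 1: f₀=-49, f₁=-39.931884765625, f₂=-32.14453125, f₃=-25.517822265625, f₄=-19.9375, f₅=-15.295166015625, f₆=-11.48828125, f₇=-8.420166015625, f₈=-6.
(h/2)·[f₀ + 2f₁ + 2f₂ + 2f₃ + 2f₄ + 2f₅ + 2f₆ + 2f₇ + f₈] = 0.0625·(-360.470703125) = -22.529419.

-22.529419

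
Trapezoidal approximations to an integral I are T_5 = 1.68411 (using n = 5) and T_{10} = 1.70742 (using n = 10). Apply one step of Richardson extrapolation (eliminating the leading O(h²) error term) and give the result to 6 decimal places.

R = (4·T_{10} − T_5) / 3 = (4·1.70742 − 1.68411)/3 = (5.14557)/3 = 1.715190.

1.715190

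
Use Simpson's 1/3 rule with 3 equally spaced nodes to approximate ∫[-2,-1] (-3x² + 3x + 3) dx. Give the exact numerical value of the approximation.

-8.5

h = (-1 − (-2))/2 = 0.5.
Nodes x₀,…,x₂ = -2, -1.5, -1.
f(x) = -3x² + 3x + 3: f₀=-15, f₁=-8.25, f₂=-3.
(h/3)·[f₀ + 4f₁ + f₂] = 0.166667·(-51) = -8.5.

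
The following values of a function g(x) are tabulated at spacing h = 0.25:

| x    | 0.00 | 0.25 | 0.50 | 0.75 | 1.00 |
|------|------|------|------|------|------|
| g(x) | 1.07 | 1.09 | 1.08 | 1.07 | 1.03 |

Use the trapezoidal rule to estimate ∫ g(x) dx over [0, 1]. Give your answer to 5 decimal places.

1.07250

h = 0.25, n = 4.
(h/2)·[y₀ + 2y₁ + 2y₂ + 2y₃ + y₄] = 0.125·(8.58) = 1.07250.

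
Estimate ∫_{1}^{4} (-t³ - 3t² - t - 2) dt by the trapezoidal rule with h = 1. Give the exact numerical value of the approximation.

h = (4 − 1)/3 = 1.
Nodes t₀,…,t₃ = 1, 2, 3, 4.
f(t) = -t³ - 3t² - t - 2: f₀=-7, f₁=-24, f₂=-59, f₃=-118.
(h/2)·[f₀ + 2f₁ + 2f₂ + f₃] = 0.5·(-291) = -145.5.

-145.5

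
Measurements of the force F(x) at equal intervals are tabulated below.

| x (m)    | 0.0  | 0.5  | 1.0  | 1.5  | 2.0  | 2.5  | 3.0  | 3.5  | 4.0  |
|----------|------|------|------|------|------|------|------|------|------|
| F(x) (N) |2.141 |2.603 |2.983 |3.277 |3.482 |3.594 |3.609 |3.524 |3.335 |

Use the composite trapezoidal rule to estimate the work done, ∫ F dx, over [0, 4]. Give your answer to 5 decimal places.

12.90500

h = 0.5, n = 8.
(h/2)·[y₀ + 2y₁ + 2y₂ + 2y₃ + 2y₄ + 2y₅ + 2y₆ + 2y₇ + y₈] = 0.25·(51.620) = 12.90500.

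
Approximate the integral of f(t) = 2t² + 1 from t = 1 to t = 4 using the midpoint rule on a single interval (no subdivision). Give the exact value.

40.5

M = (b−a)·f(2.5) = 3·(13.5) = 40.5.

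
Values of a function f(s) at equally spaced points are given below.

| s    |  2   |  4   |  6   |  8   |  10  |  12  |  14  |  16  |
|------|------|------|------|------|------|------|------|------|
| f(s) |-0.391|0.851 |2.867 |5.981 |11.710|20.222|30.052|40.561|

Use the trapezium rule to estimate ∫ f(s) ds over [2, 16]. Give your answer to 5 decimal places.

183.53600

h = 2, n = 7.
(h/2)·[y₀ + 2y₁ + 2y₂ + 2y₃ + 2y₄ + 2y₅ + 2y₆ + y₇] = 1·(183.536) = 183.53600.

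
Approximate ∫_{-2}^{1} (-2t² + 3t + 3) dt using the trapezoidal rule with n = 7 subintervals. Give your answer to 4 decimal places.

-1.6837

h = (1 − (-2))/7 = 0.428571.
Nodes t₀,…,t₇ = -2, -1.571429, -1.142857, -0.714286, -0.285714, 0.142857, 0.571429, 1.
f(t) = -2t² + 3t + 3: f₀=-11, f₁=-6.653061, f₂=-3.040816, f₃=-0.163265, f₄=1.979592, f₅=3.387755, f₆=4.061224, f₇=4.
(h/2)·[f₀ + 2f₁ + 2f₂ + 2f₃ + 2f₄ + 2f₅ + 2f₆ + f₇] = 0.214286·(-7.857143) = -1.6837.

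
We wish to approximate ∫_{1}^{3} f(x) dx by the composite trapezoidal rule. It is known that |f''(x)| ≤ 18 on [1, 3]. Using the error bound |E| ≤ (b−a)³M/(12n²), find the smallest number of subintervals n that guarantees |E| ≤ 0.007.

Need 144/(12n²) ≤ 0.007.
n² ≥ 144/(12·0.007) = 1714.29 ⇒ n ≥ 41.4039, so the smallest n is 42.

42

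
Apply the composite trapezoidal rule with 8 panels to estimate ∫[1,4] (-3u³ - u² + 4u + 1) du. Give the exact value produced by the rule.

h = (4 − 1)/8 = 0.375.
Nodes u₀,…,u₈ = 1, 1.375, 1.75, 2.125, 2.5, 2.875, 3.25, 3.625, 4.
f(u) = -3u³ - u² + 4u + 1: f₀=1, f₁=-3.189453125, f₂=-11.140625, f₃=-23.802734375, f₄=-42.125, f₅=-67.056640625, f₆=-99.546875, f₇=-140.544921875, f₈=-191.
(h/2)·[f₀ + 2f₁ + 2f₂ + 2f₃ + 2f₄ + 2f₅ + 2f₆ + 2f₇ + f₈] = 0.1875·(-964.8125) = -180.90234375.

-180.90234375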